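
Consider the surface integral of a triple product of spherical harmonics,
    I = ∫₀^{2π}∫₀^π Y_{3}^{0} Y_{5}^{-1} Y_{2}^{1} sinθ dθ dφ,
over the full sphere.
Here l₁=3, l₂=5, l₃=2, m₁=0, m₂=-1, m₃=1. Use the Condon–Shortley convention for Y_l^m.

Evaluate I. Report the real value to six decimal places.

-0.214318

m-sum 0 ✓  L=10 even ✓  2≤2≤8 ✓
Π(2lᵢ+1) = 7×11×5 = 385
triangle coeff Δ(3,5,2) = 1/2310
Σ_t [3,3]: t=3:−1/144 = -1/144
(3j)²=10/231 [(3 5 2; 0 0 0)], sign=-1
Σ_t [3,3]: t=3:−1/216 = -1/216
(3j)²=8/231 [(3 5 2; 0 -1 1)], sign=+1
⇒ 4πI² = 400/693
I = (-1)√(400/693/(4π)) = -0.21431790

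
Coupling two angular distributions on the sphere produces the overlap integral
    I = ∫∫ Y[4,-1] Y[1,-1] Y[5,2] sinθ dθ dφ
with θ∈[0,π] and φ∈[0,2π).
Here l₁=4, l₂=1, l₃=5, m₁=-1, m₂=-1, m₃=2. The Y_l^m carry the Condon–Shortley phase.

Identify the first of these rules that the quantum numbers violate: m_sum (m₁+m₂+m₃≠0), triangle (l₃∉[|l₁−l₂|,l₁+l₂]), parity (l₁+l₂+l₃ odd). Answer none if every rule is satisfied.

m₁+m₂+m₃ = -1 − 1 + 2 = 0  ✓
triangle: |4−1|=3 ≤ l₃=5 ≤ 4+1=5  ✓
parity: l₁+l₂+l₃ = 10 is even  ✓

none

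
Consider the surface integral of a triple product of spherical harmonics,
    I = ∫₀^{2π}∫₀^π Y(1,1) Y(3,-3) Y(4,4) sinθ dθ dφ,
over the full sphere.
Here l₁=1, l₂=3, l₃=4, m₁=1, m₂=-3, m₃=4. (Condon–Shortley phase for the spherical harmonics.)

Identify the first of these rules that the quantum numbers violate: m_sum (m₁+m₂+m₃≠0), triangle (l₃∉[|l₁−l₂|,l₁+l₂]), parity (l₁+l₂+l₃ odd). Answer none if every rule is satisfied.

Σmᵢ = 2  ✗
l₃∈[|l₁−l₂|,l₁+l₂]=[2,4], have l₃=4
Σlᵢ = 8 ⇒ even

m_sum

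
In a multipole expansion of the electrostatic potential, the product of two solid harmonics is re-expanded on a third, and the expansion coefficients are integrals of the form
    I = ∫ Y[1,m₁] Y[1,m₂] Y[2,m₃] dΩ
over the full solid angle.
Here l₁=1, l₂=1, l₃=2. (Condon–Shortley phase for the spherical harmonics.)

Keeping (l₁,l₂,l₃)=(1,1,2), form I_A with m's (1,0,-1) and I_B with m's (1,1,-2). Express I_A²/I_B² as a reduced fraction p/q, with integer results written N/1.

1/2

l's match ⇒ only the (l;m) 3-j factors differ between A and B.
A: triangle coeff Δ(1,1,2) = 1/30; Σ_t [0,0]: t=0:+1/2 = 1/2; (3j)²=1/10 [(1 1 2; 1 0 -1)], sign=-1
B: triangle coeff Δ(1,1,2) = 1/30; Σ_t [0,0]: t=0:+1/4 = 1/4; (3j)²=1/5 [(1 1 2; 1 1 -2)], sign=+1
I_A²/I_B² = (1/10)/(1/5) = 1/2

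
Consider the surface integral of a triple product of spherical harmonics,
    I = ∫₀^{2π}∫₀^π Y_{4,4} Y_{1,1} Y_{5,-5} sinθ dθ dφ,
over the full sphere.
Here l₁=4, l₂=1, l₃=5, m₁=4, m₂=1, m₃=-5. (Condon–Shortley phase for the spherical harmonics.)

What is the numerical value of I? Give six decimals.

Checks pass: Σm=0; 10 even; l₃=5∈[3,5].
(2·4+1)(2·1+1)(2·5+1) = 297
Δ: 0! 8! 2! / 11! → 1/495
sum: t=0:+1/576 = 1/576
3j²(4 1 5; 0 0 0) = Δ·Π!·Σ² = 5/99  (sign -1)
sum: t=0:+1/80640 = 1/80640
3j²(4 1 5; 4 1 -5) = Δ·Π!·Σ² = 1/11  (sign +1)
combine: 4πI² = 297·5/99·1/11 = 15/11
take √, sign -1: I = -0.32941575

-0.329416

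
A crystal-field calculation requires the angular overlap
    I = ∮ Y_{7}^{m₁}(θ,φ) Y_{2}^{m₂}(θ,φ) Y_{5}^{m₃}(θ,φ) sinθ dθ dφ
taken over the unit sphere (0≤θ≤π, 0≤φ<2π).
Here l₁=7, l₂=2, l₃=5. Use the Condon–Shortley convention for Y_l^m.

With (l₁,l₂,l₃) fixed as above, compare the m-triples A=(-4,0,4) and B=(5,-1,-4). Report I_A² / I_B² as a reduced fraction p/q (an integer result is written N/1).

3/8

Same 7,2,5: normalisation and zero-m 3j drop out of the ratio.
A: Δ: 4! 10! 0! / 15! → 1/15015; sum: t=2:+1/1451520 = 1/1451520; 3j²(7 2 5; -4 0 4) = Δ·Π!·Σ² = 1/91  (sign -1)
B: Δ: 4! 10! 0! / 15! → 1/15015; sum: t=1:−1/2177280 = -1/2177280; 3j²(7 2 5; 5 -1 -4) = Δ·Π!·Σ² = 8/273  (sign +1)
I_A²/I_B² = (1/91)/(8/273) = 3/8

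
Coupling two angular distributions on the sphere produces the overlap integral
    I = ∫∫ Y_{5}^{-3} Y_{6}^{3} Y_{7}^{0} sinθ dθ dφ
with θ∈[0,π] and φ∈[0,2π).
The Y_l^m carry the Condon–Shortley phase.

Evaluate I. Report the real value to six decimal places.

0.061731

Rules hold: Σm=0, L=18 even, 1≤7≤11.
N = 11·13·15 = 2145
Δ = 4!·6!·8!/19! = 1/174594420
Racah Σ t=0..4: t=0:+1/4147200 t=1:−1/207360 t=2:+1/82944 t=3:−1/207360 t=4:+1/4147200 = 1/345600
⇒ 3j(5 6 7; 0 0 0)² = 420/46189, sgn -1
Racah Σ t=2..4: t=2:+1/14515200 t=3:−1/1036800 t=4:+1/829440 = 1/3225600
⇒ 3j(5 6 7; -3 3 0)² = 567/230945, sgn -1
4πI² = N·(3j₀)²·(3jₘ)² = 714420/14919047
I = +1·√(0.0478864/4π) = 0.06173072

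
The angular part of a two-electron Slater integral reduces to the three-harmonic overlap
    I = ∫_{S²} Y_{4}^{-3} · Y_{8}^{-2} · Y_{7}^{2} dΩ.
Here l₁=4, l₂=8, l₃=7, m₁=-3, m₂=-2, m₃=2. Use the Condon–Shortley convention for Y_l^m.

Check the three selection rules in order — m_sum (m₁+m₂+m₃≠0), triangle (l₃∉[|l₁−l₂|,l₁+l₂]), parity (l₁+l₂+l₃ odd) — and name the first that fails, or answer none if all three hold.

m_sum

Σmᵢ = -3  ✗
l₃∈[|l₁−l₂|,l₁+l₂]=[4,12], have l₃=7
Σlᵢ = 19 ⇒ odd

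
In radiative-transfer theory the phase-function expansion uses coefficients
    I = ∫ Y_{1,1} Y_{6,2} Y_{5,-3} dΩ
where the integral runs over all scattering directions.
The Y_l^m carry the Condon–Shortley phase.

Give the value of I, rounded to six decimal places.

0.100084

Rules hold: Σm=0, L=12 even, 5≤5≤7.
N = 3·13·11 = 429
Δ = 2!·0!·10!/13! = 1/858
Racah Σ t=1..1: t=1:−1/14400 = -1/14400
⇒ 3j(1 6 5; 0 0 0)² = 6/143, sgn +1
Racah Σ t=0..0: t=0:+1/161280 = 1/161280
⇒ 3j(1 6 5; 1 2 -3)² = 1/143, sgn +1
4πI² = N·(3j₀)²·(3jₘ)² = 18/143
I = +1·√(0.125874/4π) = 0.10008369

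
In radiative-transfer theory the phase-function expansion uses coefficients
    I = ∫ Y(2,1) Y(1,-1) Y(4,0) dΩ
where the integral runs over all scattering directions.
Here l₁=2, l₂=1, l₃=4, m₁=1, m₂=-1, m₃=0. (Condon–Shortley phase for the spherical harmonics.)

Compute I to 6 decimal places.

|2−1|≤4≤2+1 violated ⇒ I = 0

0.000000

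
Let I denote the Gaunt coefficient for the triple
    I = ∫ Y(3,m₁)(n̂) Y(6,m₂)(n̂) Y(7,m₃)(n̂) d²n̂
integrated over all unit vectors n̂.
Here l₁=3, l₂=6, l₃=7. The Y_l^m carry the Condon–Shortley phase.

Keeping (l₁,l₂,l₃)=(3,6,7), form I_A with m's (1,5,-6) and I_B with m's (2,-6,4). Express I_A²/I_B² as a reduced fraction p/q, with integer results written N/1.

13/60

Same 3,6,7: normalisation and zero-m 3j drop out of the ratio.
A: Δ: 2! 4! 10! / 17! → 1/2042040; sum: t=1:−1/21772800 t=2:+1/17418240 = 1/87091200; 3j²(3 6 7; 1 5 -6) = Δ·Π!·Σ² = 11/14280  (sign -1)
B: Δ: 2! 4! 10! / 17! → 1/2042040; sum: t=0:+1/43545600 = 1/43545600; 3j²(3 6 7; 2 -6 4) = Δ·Π!·Σ² = 11/3094  (sign -1)
I_A²/I_B² = (11/14280)/(11/3094) = 13/60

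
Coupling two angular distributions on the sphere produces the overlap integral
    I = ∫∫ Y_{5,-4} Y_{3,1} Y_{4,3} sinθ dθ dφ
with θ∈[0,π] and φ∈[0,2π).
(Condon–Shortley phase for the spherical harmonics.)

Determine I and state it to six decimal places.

m-sum 0 ✓  L=12 even ✓  2≤4≤8 ✓
Π(2lᵢ+1) = 11×7×9 = 693
triangle coeff Δ(5,3,4) = 1/180180
Σ_t [1,3]: t=1:−1/576 t=2:+1/144 t=3:−1/576 = 1/288
(3j)²=20/1001 [(5 3 4; 0 0 0)], sign=+1
Σ_t [3,4]: t=3:−1/4320 t=4:+1/5760 = -1/17280
(3j)²=7/4290 [(5 3 4; -4 1 3)], sign=+1
⇒ 4πI² = 42/1859
I = (+1)√(42/1859/(4π)) = 0.04240138

0.042401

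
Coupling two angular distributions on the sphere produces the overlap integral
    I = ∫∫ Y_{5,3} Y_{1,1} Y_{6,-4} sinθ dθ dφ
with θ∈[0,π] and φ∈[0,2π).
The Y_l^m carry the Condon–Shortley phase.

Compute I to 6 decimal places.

0.274090

Checks pass: Σm=0; 12 even; l₃=6∈[4,6].
(2·5+1)(2·1+1)(2·6+1) = 429
Δ: 0! 10! 2! / 13! → 1/858
sum: t=0:+1/14400 = 1/14400
3j²(5 1 6; 0 0 0) = Δ·Π!·Σ² = 6/143  (sign +1)
sum: t=0:+1/161280 = 1/161280
3j²(5 1 6; 3 1 -4) = Δ·Π!·Σ² = 15/286  (sign +1)
combine: 4πI² = 429·6/143·15/286 = 135/143
take √, sign +1: I = 0.27409047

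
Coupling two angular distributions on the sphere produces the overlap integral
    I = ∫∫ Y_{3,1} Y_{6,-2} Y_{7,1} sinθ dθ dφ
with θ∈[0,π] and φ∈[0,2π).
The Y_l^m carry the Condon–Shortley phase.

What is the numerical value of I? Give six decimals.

0.062364

m-sum 0 ✓  L=16 even ✓  3≤7≤9 ✓
Π(2lᵢ+1) = 7×13×15 = 1365
triangle coeff Δ(3,6,7) = 1/2042040
Σ_t [0,2]: t=0:+1/207360 t=1:−1/57600 t=2:+1/207360 = -1/129600
(3j)²=168/12155 [(3 6 7; 0 0 0)], sign=+1
Σ_t [0,2]: t=0:+1/138240 t=1:−1/181440 t=2:+1/3870720 = 23/11612160
(3j)²=529/204204 [(3 6 7; 1 -2 1)], sign=+1
⇒ 4πI² = 22218/454597
I = (+1)√(22218/454597/(4π)) = 0.06236404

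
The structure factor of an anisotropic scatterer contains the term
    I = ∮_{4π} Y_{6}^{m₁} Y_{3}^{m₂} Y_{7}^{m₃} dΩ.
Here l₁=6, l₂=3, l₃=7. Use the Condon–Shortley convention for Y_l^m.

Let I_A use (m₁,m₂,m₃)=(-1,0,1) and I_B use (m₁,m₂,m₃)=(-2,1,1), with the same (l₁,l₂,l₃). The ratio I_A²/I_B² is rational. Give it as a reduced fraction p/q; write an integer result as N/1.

11094/2645

Shared (l₁,l₂,l₃)=(6,3,7): N and (l;000)² cancel in I_A²/I_B².
A: Δ = 2!·10!·4!/17! = 1/2042040; Racah Σ t=0..2: t=0:+1/362880 t=1:−1/69120 t=2:+1/172800 = -43/7257600; ⇒ 3j(6 3 7; -1 0 1)² = 1849/170170, sgn -1
B: Δ = 2!·10!·4!/17! = 1/2042040; Racah Σ t=0..2: t=0:+1/3870720 t=1:−1/181440 t=2:+1/138240 = 23/11612160; ⇒ 3j(6 3 7; -2 1 1)² = 529/204204, sgn +1
I_A²/I_B² = (1849/170170)/(529/204204) = 11094/2645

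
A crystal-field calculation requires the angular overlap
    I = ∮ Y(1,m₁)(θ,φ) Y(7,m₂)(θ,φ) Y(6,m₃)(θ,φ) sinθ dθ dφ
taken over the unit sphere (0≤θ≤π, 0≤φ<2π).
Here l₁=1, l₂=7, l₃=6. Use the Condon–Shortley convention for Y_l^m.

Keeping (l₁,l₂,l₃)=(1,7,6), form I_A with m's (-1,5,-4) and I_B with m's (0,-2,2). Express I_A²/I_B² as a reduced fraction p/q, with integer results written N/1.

l's match ⇒ only the (l;m) 3-j factors differ between A and B.
A: triangle coeff Δ(1,7,6) = 1/1365; Σ_t [2,2]: t=2:+1/14515200 = 1/14515200; (3j)²=22/455 [(1 7 6; -1 5 -4)], sign=+1
B: triangle coeff Δ(1,7,6) = 1/1365; Σ_t [1,1]: t=1:−1/967680 = -1/967680; (3j)²=3/91 [(1 7 6; 0 -2 2)], sign=-1
I_A²/I_B² = (22/455)/(3/91) = 22/15

22/15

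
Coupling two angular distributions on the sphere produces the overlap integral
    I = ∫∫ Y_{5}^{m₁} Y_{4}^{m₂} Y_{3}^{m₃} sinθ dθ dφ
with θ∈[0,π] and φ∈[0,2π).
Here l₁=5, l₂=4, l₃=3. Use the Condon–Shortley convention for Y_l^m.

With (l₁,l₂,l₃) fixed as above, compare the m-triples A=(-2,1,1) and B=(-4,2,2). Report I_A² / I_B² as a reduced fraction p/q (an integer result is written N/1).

16/15

Same 5,4,3: normalisation and zero-m 3j drop out of the ratio.
A: Δ: 6! 4! 2! / 13! → 1/180180; sum: t=3:−1/1728 t=4:+1/288 t=5:−1/960 = 1/540; 3j²(5 4 3; -2 1 1) = Δ·Π!·Σ² = 128/6435  (sign +1)
B: Δ: 6! 4! 2! / 13! → 1/180180; sum: t=5:−1/2880 t=6:+1/8640 = -1/4320; 3j²(5 4 3; -4 2 2) = Δ·Π!·Σ² = 8/429  (sign +1)
I_A²/I_B² = (128/6435)/(8/429) = 16/15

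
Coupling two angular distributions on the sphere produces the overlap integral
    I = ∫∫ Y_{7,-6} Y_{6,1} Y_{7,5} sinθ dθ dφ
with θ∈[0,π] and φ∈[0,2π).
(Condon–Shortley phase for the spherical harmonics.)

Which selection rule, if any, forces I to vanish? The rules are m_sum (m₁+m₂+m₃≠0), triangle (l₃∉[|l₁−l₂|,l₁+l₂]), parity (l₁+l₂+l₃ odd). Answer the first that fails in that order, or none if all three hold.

none

Σmᵢ = 0  ✓
l₃∈[|l₁−l₂|,l₁+l₂]=[1,13], have l₃=7  ✓
Σlᵢ = 20 ⇒ even  ✓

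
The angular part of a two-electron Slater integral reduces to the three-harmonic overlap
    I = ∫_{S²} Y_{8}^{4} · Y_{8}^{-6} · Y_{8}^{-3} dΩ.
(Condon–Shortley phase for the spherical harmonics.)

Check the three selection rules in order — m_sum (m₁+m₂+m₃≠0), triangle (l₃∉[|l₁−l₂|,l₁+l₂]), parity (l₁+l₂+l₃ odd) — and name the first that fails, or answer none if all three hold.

m_sum

Σmᵢ = -5  ✗
l₃∈[|l₁−l₂|,l₁+l₂]=[0,16], have l₃=8
Σlᵢ = 24 ⇒ even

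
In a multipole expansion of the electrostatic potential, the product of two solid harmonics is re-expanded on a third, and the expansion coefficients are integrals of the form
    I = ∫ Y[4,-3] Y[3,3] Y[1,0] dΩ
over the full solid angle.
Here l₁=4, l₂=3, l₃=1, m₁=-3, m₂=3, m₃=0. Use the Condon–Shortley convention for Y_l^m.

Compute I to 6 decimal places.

-0.162868

Checks pass: Σm=0; 8 even; l₃=1∈[1,7].
(2·4+1)(2·3+1)(2·1+1) = 189
Δ: 6! 2! 0! / 9! → 1/252
sum: t=3:−1/36 = -1/36
3j²(4 3 1; 0 0 0) = Δ·Π!·Σ² = 4/63  (sign +1)
sum: t=6:+1/720 = 1/720
3j²(4 3 1; -3 3 0) = Δ·Π!·Σ² = 1/36  (sign -1)
combine: 4πI² = 189·4/63·1/36 = 1/3
take √, sign -1: I = -0.16286750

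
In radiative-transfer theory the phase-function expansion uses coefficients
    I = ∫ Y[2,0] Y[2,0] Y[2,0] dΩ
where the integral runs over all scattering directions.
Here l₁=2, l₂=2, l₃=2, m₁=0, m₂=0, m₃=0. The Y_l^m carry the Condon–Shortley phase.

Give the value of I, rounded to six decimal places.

Rules hold: Σm=0, L=6 even, 0≤2≤4.
N = 5·5·5 = 125
Δ = 2!·2!·2!/7! = 1/630
Racah Σ t=0..2: t=0:+1/8 t=1:−1/1 t=2:+1/8 = -3/4
⇒ 3j(2 2 2; 0 0 0)² = 2/35, sgn -1
(m-triple is (0,0,0) — same symbol as above.)
4πI² = N·(3j₀)²·(3jₘ)² = 20/49
I = +1·√(0.408163/4π) = 0.18022375

0.180224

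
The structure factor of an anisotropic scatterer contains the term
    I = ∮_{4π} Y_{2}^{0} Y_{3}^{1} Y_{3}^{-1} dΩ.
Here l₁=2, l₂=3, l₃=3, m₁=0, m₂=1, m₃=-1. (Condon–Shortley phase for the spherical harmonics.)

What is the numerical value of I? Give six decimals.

Checks pass: Σm=0; 8 even; l₃=3∈[1,5].
(2·2+1)(2·3+1)(2·3+1) = 245
Δ: 2! 2! 4! / 9! → 1/3780
sum: t=0:+1/24 t=1:−1/4 t=2:+1/24 = -1/6
3j²(2 3 3; 0 0 0) = Δ·Π!·Σ² = 4/105  (sign +1)
sum: t=0:+1/96 t=1:−1/6 t=2:+1/16 = -3/32
3j²(2 3 3; 0 1 -1) = Δ·Π!·Σ² = 3/140  (sign -1)
combine: 4πI² = 245·4/105·3/140 = 1/5
take √, sign -1: I = -0.12615663

-0.126157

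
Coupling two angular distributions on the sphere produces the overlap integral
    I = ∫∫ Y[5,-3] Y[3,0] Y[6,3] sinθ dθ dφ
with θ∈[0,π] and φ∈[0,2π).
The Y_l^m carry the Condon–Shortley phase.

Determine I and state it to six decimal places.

Checks pass: Σm=0; 14 even; l₃=6∈[2,8].
(2·5+1)(2·3+1)(2·6+1) = 1001
Δ: 2! 8! 4! / 15! → 1/675675
sum: t=0:+1/8640 t=1:−1/2304 t=2:+1/8640 = -7/34560
3j²(5 3 6; 0 0 0) = Δ·Π!·Σ² = 7/429  (sign -1)
sum: t=0:+1/483840 t=1:−1/20160 t=2:+1/17280 = 1/96768
3j²(5 3 6; -3 0 3) = Δ·Π!·Σ² = 1/1001  (sign -1)
combine: 4πI² = 1001·7/429·1/1001 = 7/429
take √, sign +1: I = 0.03603425

0.036034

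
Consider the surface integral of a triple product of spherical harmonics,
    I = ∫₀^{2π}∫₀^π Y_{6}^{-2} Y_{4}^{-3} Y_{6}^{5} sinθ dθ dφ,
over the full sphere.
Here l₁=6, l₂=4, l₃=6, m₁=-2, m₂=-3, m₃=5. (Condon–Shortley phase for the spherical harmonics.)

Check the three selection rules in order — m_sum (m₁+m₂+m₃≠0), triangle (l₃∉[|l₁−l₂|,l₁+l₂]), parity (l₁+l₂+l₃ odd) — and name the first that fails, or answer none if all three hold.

azimuthal sum: -2 − 3 + 5 = 0  ✓
2 ≤ 6 ≤ 10 (triangle on l)  ✓
L = 6 + 4 + 6 = 16 (even)  ✓

none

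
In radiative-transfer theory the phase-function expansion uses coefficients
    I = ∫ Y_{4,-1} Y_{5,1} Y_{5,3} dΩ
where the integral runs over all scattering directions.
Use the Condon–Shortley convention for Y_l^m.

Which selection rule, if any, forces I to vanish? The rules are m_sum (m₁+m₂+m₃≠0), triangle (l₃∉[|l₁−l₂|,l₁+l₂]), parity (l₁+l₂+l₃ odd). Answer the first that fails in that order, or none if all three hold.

m_sum

azimuthal sum: -1 + 1 + 3 = 3  ✗
1 ≤ 5 ≤ 9 (triangle on l)
L = 4 + 5 + 5 = 14 (even)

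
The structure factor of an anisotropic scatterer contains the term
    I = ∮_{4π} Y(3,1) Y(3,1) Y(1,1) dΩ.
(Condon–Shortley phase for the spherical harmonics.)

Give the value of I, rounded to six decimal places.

m-sum = 1 + 1 + 1 = 3 ≠ 0 ⇒ I = 0

0.000000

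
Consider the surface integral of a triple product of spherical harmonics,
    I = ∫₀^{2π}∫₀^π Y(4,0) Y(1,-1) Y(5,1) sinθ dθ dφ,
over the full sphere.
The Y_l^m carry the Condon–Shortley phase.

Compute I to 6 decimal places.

Checks pass: Σm=0; 10 even; l₃=5∈[3,5].
(2·4+1)(2·1+1)(2·5+1) = 297
Δ: 0! 8! 2! / 11! → 1/495
sum: t=0:+1/576 = 1/576
3j²(4 1 5; 0 0 0) = Δ·Π!·Σ² = 5/99  (sign -1)
sum: t=0:+1/1152 = 1/1152
3j²(4 1 5; 0 -1 1) = Δ·Π!·Σ² = 1/33  (sign +1)
combine: 4πI² = 297·5/99·1/33 = 5/11
take √, sign -1: I = -0.19018827

-0.190188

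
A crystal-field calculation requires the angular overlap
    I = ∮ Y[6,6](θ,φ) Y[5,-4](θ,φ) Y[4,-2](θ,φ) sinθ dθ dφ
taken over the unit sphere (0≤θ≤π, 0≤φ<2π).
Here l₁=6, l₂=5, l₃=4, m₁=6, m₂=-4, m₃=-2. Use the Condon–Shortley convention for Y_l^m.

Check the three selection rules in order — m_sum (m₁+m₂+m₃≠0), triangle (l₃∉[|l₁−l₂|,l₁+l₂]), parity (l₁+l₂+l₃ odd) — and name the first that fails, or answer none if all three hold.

m₁+m₂+m₃ = 6 − 4 − 2 = 0  ✓
triangle: |6−5|=1 ≤ l₃=4 ≤ 6+5=11  ✓
parity: l₁+l₂+l₃ = 15 is odd  ✗

parity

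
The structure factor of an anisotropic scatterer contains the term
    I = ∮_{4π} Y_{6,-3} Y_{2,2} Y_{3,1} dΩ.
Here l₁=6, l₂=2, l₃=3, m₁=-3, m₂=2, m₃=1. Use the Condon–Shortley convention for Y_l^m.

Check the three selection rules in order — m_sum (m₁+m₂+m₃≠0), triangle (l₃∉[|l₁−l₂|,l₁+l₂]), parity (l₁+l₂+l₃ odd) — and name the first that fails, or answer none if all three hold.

triangle

m₁+m₂+m₃ = -3 + 2 + 1 = 0  ✓
triangle: |6−2|=4 ≤ l₃=3 ≤ 6+2=8  ✗
parity: l₁+l₂+l₃ = 11 is odd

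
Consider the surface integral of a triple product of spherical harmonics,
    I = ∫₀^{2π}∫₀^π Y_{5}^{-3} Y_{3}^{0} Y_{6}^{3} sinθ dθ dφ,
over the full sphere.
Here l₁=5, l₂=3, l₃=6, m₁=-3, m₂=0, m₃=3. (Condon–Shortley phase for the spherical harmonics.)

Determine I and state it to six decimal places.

0.036034

Checks pass: Σm=0; 14 even; l₃=6∈[2,8].
(2·5+1)(2·3+1)(2·6+1) = 1001
Δ: 2! 8! 4! / 15! → 1/675675
sum: t=0:+1/8640 t=1:−1/2304 t=2:+1/8640 = -7/34560
3j²(5 3 6; 0 0 0) = Δ·Π!·Σ² = 7/429  (sign -1)
sum: t=0:+1/483840 t=1:−1/20160 t=2:+1/17280 = 1/96768
3j²(5 3 6; -3 0 3) = Δ·Π!·Σ² = 1/1001  (sign -1)
combine: 4πI² = 1001·7/429·1/1001 = 7/429
take √, sign +1: I = 0.03603425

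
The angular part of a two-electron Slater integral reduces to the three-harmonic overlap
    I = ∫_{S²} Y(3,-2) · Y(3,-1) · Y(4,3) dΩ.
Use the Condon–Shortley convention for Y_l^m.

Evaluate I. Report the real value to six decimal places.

-0.095955

Checks pass: Σm=0; 10 even; l₃=4∈[0,6].
(2·3+1)(2·3+1)(2·4+1) = 441
Δ: 2! 4! 4! / 11! → 1/34650
sum: t=0:+1/72 t=1:−1/16 t=2:+1/72 = -5/144
3j²(3 3 4; 0 0 0) = Δ·Π!·Σ² = 2/77  (sign -1)
sum: t=1:−1/144 t=2:+1/288 = -1/288
3j²(3 3 4; -2 -1 3) = Δ·Π!·Σ² = 1/99  (sign +1)
combine: 4πI² = 441·2/77·1/99 = 14/121
take √, sign -1: I = -0.09595473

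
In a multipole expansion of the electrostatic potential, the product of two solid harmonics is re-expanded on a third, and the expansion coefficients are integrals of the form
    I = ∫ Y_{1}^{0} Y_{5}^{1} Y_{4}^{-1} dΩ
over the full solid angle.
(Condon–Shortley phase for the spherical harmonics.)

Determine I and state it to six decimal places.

-0.240571

m-sum 0 ✓  L=10 even ✓  4≤4≤6 ✓
Π(2lᵢ+1) = 3×11×9 = 297
triangle coeff Δ(1,5,4) = 1/495
Σ_t [1,1]: t=1:−1/576 = -1/576
(3j)²=5/99 [(1 5 4; 0 0 0)], sign=-1
Σ_t [1,1]: t=1:−1/720 = -1/720
(3j)²=8/165 [(1 5 4; 0 1 -1)], sign=+1
⇒ 4πI² = 8/11
I = (-1)√(8/11/(4π)) = -0.24057125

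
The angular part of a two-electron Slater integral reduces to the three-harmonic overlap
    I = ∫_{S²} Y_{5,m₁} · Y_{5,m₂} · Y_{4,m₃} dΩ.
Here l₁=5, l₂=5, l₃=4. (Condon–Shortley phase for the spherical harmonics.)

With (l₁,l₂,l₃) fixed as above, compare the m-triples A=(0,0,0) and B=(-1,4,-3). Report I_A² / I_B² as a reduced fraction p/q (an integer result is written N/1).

Shared (l₁,l₂,l₃)=(5,5,4): N and (l;000)² cancel in I_A²/I_B².
A: Δ = 6!·4!·4!/15! = 1/3153150; Racah Σ t=1..5: t=1:−1/69120 t=2:+1/1728 t=3:−1/576 t=4:+1/1728 t=5:−1/69120 = -7/11520; ⇒ 3j(5 5 4; 0 0 0)² = 2/143, sgn -1
B: Δ = 6!·4!·4!/15! = 1/3153150; Racah Σ t=5..6: t=5:−1/17280 t=6:+1/103680 = -1/20736; ⇒ 3j(5 5 4; -1 4 -3)² = 10/429, sgn +1
I_A²/I_B² = (2/143)/(10/429) = 3/5

3/5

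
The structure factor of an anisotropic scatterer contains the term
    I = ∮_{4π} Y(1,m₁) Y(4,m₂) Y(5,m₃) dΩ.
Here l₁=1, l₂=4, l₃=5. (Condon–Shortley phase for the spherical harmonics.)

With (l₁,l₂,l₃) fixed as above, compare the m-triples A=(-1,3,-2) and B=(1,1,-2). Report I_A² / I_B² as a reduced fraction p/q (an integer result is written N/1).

1/7

Same 1,4,5: normalisation and zero-m 3j drop out of the ratio.
A: Δ: 0! 2! 8! / 11! → 1/495; sum: t=0:+1/10080 = 1/10080; 3j²(1 4 5; -1 3 -2) = Δ·Π!·Σ² = 1/165  (sign -1)
B: Δ: 0! 2! 8! / 11! → 1/495; sum: t=0:+1/1440 = 1/1440; 3j²(1 4 5; 1 1 -2) = Δ·Π!·Σ² = 7/165  (sign -1)
I_A²/I_B² = (1/165)/(7/165) = 1/7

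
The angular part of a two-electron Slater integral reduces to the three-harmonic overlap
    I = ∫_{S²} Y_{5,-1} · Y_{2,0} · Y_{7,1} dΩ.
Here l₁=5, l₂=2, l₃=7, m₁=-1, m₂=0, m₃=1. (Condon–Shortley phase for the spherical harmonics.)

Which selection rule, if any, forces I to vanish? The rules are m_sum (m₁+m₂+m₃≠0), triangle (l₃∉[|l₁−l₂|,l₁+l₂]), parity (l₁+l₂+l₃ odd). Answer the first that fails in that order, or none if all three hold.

m₁+m₂+m₃ = -1 + 0 + 1 = 0  ✓
triangle: |5−2|=3 ≤ l₃=7 ≤ 5+2=7  ✓
parity: l₁+l₂+l₃ = 14 is even  ✓

none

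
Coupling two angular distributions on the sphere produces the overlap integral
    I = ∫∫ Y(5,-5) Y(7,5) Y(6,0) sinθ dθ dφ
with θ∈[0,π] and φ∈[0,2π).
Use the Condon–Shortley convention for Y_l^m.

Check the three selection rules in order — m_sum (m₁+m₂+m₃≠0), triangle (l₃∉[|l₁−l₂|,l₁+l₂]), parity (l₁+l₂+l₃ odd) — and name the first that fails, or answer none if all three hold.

none

m₁+m₂+m₃ = -5 + 5 + 0 = 0  ✓
triangle: |5−7|=2 ≤ l₃=6 ≤ 5+7=12  ✓
parity: l₁+l₂+l₃ = 18 is even  ✓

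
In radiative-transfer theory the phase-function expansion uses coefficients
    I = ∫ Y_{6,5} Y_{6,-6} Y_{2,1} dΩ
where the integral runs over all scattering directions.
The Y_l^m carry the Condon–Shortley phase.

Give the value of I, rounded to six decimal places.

m-sum 0 ✓  L=14 even ✓  0≤2≤12 ✓
Π(2lᵢ+1) = 13×13×5 = 845
triangle coeff Δ(6,6,2) = 1/90090
Σ_t [4,6]: t=4:+1/69120 t=5:−1/14400 t=6:+1/69120 = -7/172800
(3j)²=14/715 [(6 6 2; 0 0 0)], sign=-1
Σ_t [0,0]: t=0:+1/7257600 = 1/7257600
(3j)²=11/455 [(6 6 2; 5 -6 1)], sign=-1
⇒ 4πI² = 2/5
I = (+1)√(2/5/(4π)) = 0.17841241

0.178412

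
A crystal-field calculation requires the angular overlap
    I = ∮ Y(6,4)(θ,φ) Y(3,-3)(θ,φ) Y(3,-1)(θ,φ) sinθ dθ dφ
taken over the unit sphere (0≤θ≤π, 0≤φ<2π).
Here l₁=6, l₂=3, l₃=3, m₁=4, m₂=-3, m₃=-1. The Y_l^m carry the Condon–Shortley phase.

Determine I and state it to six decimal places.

Checks pass: Σm=0; 12 even; l₃=3∈[3,9].
(2·6+1)(2·3+1)(2·3+1) = 637
Δ: 6! 6! 0! / 13! → 1/12012
sum: t=3:−1/1296 = -1/1296
3j²(6 3 3; 0 0 0) = Δ·Π!·Σ² = 100/3003  (sign +1)
sum: t=0:+1/34560 = 1/34560
3j²(6 3 3; 4 -3 -1) = Δ·Π!·Σ² = 5/286  (sign +1)
combine: 4πI² = 637·100/3003·5/286 = 1750/4719
take √, sign +1: I = 0.17178653

0.171787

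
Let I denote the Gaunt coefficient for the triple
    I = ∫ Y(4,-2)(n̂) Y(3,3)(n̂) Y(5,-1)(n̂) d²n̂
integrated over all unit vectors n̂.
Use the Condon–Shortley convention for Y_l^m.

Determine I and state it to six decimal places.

0.143662

m-sum 0 ✓  L=12 even ✓  1≤5≤7 ✓
Π(2lᵢ+1) = 9×7×11 = 693
triangle coeff Δ(4,3,5) = 1/180180
Σ_t [0,2]: t=0:+1/576 t=1:−1/144 t=2:+1/576 = -1/288
(3j)²=20/1001 [(4 3 5; 0 0 0)], sign=+1
Σ_t [2,2]: t=2:+1/2304 = 1/2304
(3j)²=75/4004 [(4 3 5; -2 3 -1)], sign=+1
⇒ 4πI² = 3375/13013
I = (+1)√(3375/13013/(4π)) = 0.14366244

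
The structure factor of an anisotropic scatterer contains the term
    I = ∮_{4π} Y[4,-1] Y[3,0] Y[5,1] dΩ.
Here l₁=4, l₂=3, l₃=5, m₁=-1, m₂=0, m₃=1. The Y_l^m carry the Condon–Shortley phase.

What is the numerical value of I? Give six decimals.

Checks pass: Σm=0; 12 even; l₃=5∈[1,7].
(2·4+1)(2·3+1)(2·5+1) = 693
Δ: 2! 6! 4! / 13! → 1/180180
sum: t=0:+1/576 t=1:−1/144 t=2:+1/576 = -1/288
3j²(4 3 5; 0 0 0) = Δ·Π!·Σ² = 20/1001  (sign +1)
sum: t=0:+1/1440 t=1:−1/192 t=2:+1/432 = -19/8640
3j²(4 3 5; -1 0 1) = Δ·Π!·Σ² = 361/30030  (sign -1)
combine: 4πI² = 693·20/1001·361/30030 = 2166/13013
take √, sign -1: I = -0.11508947

-0.115089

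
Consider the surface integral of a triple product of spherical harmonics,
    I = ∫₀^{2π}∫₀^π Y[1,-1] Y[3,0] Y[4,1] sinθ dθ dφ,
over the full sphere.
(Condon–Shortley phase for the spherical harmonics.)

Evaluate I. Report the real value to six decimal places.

-0.194664

m-sum 0 ✓  L=8 even ✓  2≤4≤4 ✓
Π(2lᵢ+1) = 3×7×9 = 189
triangle coeff Δ(1,3,4) = 1/252
Σ_t [0,0]: t=0:+1/36 = 1/36
(3j)²=4/63 [(1 3 4; 0 0 0)], sign=+1
Σ_t [0,0]: t=0:+1/72 = 1/72
(3j)²=5/126 [(1 3 4; -1 0 1)], sign=-1
⇒ 4πI² = 10/21
I = (-1)√(10/21/(4π)) = -0.19466390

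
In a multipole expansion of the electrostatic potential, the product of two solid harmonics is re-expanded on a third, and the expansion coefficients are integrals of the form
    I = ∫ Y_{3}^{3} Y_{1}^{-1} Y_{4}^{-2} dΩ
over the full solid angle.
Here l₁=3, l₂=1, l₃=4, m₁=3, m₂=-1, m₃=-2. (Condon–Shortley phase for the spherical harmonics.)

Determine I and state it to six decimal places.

m-sum 0 ✓  L=8 even ✓  2≤4≤4 ✓
Π(2lᵢ+1) = 7×3×9 = 189
triangle coeff Δ(3,1,4) = 1/252
Σ_t [0,0]: t=0:+1/36 = 1/36
(3j)²=4/63 [(3 1 4; 0 0 0)], sign=+1
Σ_t [0,0]: t=0:+1/1440 = 1/1440
(3j)²=1/252 [(3 1 4; 3 -1 -2)], sign=+1
⇒ 4πI² = 1/21
I = (+1)√(1/21/(4π)) = 0.06155813

0.061558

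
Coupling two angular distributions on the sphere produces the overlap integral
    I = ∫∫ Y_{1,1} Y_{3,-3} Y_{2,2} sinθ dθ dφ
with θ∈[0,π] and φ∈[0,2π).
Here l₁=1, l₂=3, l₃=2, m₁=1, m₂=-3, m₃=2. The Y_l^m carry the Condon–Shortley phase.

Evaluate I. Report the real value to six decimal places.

Checks pass: Σm=0; 6 even; l₃=2∈[2,4].
(2·1+1)(2·3+1)(2·2+1) = 105
Δ: 2! 0! 4! / 7! → 1/105
sum: t=1:−1/4 = -1/4
3j²(1 3 2; 0 0 0) = Δ·Π!·Σ² = 3/35  (sign -1)
sum: t=0:+1/48 = 1/48
3j²(1 3 2; 1 -3 2) = Δ·Π!·Σ² = 1/7  (sign +1)
combine: 4πI² = 105·3/35·1/7 = 9/7
take √, sign -1: I = -0.31986543

-0.319865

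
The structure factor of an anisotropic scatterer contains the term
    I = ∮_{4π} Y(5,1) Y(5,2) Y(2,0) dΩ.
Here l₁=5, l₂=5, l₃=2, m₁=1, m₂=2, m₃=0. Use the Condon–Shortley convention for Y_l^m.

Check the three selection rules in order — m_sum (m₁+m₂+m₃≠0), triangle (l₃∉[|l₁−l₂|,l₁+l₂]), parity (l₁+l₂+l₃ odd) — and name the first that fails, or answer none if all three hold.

m_sum

m₁+m₂+m₃ = 1 + 2 + 0 = 3  ✗
triangle: |5−5|=0 ≤ l₃=2 ≤ 5+5=10
parity: l₁+l₂+l₃ = 12 is even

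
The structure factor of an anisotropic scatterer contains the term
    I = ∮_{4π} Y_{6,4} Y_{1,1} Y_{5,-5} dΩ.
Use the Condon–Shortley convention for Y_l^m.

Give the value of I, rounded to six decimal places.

Rules hold: Σm=0, L=12 even, 5≤5≤7.
N = 13·3·11 = 429
Δ = 2!·10!·0!/13! = 1/858
Racah Σ t=1..1: t=1:−1/14400 = -1/14400
⇒ 3j(6 1 5; 0 0 0)² = 6/143, sgn +1
Racah Σ t=2..2: t=2:+1/7257600 = 1/7257600
⇒ 3j(6 1 5; 4 1 -5)² = 1/858, sgn +1
4πI² = N·(3j₀)²·(3jₘ)² = 3/143
I = +1·√(0.020979/4π) = 0.04085899

0.040859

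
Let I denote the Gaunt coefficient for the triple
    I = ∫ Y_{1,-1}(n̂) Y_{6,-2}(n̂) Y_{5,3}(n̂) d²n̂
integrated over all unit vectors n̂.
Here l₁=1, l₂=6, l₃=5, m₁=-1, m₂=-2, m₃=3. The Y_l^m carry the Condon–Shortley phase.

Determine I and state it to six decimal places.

Checks pass: Σm=0; 12 even; l₃=5∈[5,7].
(2·1+1)(2·6+1)(2·5+1) = 429
Δ: 2! 0! 10! / 13! → 1/858
sum: t=1:−1/14400 = -1/14400
3j²(1 6 5; 0 0 0) = Δ·Π!·Σ² = 6/143  (sign +1)
sum: t=2:+1/161280 = 1/161280
3j²(1 6 5; -1 -2 3) = Δ·Π!·Σ² = 1/143  (sign +1)
combine: 4πI² = 429·6/143·1/143 = 18/143
take √, sign +1: I = 0.10008369

0.100084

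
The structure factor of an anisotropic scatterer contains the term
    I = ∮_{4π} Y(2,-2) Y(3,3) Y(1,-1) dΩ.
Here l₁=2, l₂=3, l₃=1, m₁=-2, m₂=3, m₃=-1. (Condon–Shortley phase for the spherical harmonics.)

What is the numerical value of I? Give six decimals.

-0.319865

m-sum 0 ✓  L=6 even ✓  1≤1≤5 ✓
Π(2lᵢ+1) = 5×7×3 = 105
triangle coeff Δ(2,3,1) = 1/105
Σ_t [2,2]: t=2:+1/4 = 1/4
(3j)²=3/35 [(2 3 1; 0 0 0)], sign=-1
Σ_t [4,4]: t=4:+1/48 = 1/48
(3j)²=1/7 [(2 3 1; -2 3 -1)], sign=+1
⇒ 4πI² = 9/7
I = (-1)√(9/7/(4π)) = -0.31986543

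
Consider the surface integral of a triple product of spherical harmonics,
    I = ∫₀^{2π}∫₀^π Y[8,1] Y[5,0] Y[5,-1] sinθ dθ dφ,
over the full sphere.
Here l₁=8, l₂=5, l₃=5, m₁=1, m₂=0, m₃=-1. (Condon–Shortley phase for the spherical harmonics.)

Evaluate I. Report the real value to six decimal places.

m-sum 0 ✓  L=18 even ✓  3≤5≤13 ✓
Π(2lᵢ+1) = 17×11×11 = 2057
triangle coeff Δ(8,5,5) = 1/37413090
Σ_t [3,5]: t=3:−1/1036800 t=4:+1/331776 t=5:−1/1036800 = 1/921600
(3j)²=490/46189 [(8 5 5; 0 0 0)], sign=-1
Σ_t [3,5]: t=3:−1/829440 t=4:+1/414720 t=5:−1/2073600 = 1/1382400
(3j)²=294/46189 [(8 5 5; 1 0 -1)], sign=+1
⇒ 4πI² = 144060/1037153
I = (-1)√(144060/1037153/(4π)) = -0.10513453

-0.105135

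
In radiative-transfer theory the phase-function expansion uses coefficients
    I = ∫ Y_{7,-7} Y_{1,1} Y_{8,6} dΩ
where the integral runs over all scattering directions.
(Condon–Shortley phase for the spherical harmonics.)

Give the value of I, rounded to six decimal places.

0.030597

Rules hold: Σm=0, L=16 even, 6≤8≤8.
N = 15·3·17 = 765
Δ = 0!·14!·2!/17! = 1/2040
Racah Σ t=0..0: t=0:+1/25401600 = 1/25401600
⇒ 3j(7 1 8; 0 0 0)² = 8/255, sgn +1
Racah Σ t=0..0: t=0:+1/174356582400 = 1/174356582400
⇒ 3j(7 1 8; -7 1 6)² = 1/2040, sgn +1
4πI² = N·(3j₀)²·(3jₘ)² = 1/85
I = +1·√(0.0117647/4π) = 0.03059748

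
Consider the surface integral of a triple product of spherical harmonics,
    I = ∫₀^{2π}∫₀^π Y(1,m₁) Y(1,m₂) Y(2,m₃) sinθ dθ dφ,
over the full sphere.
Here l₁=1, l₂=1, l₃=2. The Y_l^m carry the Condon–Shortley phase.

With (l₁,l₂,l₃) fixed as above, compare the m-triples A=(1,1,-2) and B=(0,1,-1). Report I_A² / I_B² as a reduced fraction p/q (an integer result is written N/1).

Shared (l₁,l₂,l₃)=(1,1,2): N and (l;000)² cancel in I_A²/I_B².
A: Δ = 0!·2!·2!/5! = 1/30; Racah Σ t=0..0: t=0:+1/4 = 1/4; ⇒ 3j(1 1 2; 1 1 -2)² = 1/5, sgn +1
B: Δ = 0!·2!·2!/5! = 1/30; Racah Σ t=0..0: t=0:+1/2 = 1/2; ⇒ 3j(1 1 2; 0 1 -1)² = 1/10, sgn -1
I_A²/I_B² = (1/5)/(1/10) = 2/1

2/1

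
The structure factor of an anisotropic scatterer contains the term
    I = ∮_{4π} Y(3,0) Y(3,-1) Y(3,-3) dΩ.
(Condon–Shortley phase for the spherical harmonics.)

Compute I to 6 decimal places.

0.000000

m-sum = 0 − 1 − 3 = -4 ≠ 0 ⇒ I = 0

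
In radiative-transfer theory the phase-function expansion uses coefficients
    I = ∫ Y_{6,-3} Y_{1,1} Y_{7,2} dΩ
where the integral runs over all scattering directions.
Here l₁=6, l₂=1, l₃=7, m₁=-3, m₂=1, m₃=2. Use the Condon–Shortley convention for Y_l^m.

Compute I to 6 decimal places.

Rules hold: Σm=0, L=14 even, 5≤7≤7.
N = 13·3·15 = 585
Δ = 0!·12!·2!/15! = 1/1365
Racah Σ t=0..0: t=0:+1/518400 = 1/518400
⇒ 3j(6 1 7; 0 0 0)² = 7/195, sgn -1
Racah Σ t=0..0: t=0:+1/4354560 = 1/4354560
⇒ 3j(6 1 7; -3 1 2)² = 2/273, sgn -1
4πI² = N·(3j₀)²·(3jₘ)² = 2/13
I = +1·√(0.153846/4π) = 0.11064668

0.110647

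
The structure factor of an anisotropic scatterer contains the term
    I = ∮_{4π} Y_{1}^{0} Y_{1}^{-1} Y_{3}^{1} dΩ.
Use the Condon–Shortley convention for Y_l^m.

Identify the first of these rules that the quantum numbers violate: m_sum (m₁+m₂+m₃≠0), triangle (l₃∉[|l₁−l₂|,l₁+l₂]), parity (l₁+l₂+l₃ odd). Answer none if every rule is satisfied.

m₁+m₂+m₃ = 0 − 1 + 1 = 0  ✓
triangle: |1−1|=0 ≤ l₃=3 ≤ 1+1=2  ✗
parity: l₁+l₂+l₃ = 5 is odd

triangle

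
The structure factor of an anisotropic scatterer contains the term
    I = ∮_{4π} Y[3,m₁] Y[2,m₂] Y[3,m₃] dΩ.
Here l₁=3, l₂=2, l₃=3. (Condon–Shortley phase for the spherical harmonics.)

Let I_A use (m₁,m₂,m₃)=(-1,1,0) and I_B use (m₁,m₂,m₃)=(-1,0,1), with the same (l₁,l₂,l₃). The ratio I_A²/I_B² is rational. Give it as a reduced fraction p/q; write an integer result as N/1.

l's match ⇒ only the (l;m) 3-j factors differ between A and B.
A: triangle coeff Δ(3,2,3) = 1/3780; Σ_t [1,2]: t=1:−1/12 t=2:+1/8 = 1/24; (3j)²=1/210 [(3 2 3; -1 1 0)], sign=-1
B: triangle coeff Δ(3,2,3) = 1/3780; Σ_t [0,2]: t=0:+1/96 t=1:−1/6 t=2:+1/16 = -3/32; (3j)²=3/140 [(3 2 3; -1 0 1)], sign=-1
I_A²/I_B² = (1/210)/(3/140) = 2/9

2/9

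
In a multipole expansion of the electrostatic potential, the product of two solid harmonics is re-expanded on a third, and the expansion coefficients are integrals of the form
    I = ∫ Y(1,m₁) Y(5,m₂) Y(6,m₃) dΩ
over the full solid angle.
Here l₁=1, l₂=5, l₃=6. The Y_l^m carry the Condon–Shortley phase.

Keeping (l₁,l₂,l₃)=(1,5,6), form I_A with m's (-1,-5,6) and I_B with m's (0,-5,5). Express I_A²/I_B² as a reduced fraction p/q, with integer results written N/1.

6/1

l's match ⇒ only the (l;m) 3-j factors differ between A and B.
A: triangle coeff Δ(1,5,6) = 1/858; Σ_t [0,0]: t=0:+1/7257600 = 1/7257600; (3j)²=1/13 [(1 5 6; -1 -5 6)], sign=+1
B: triangle coeff Δ(1,5,6) = 1/858; Σ_t [0,0]: t=0:+1/3628800 = 1/3628800; (3j)²=1/78 [(1 5 6; 0 -5 5)], sign=-1
I_A²/I_B² = (1/13)/(1/78) = 6/1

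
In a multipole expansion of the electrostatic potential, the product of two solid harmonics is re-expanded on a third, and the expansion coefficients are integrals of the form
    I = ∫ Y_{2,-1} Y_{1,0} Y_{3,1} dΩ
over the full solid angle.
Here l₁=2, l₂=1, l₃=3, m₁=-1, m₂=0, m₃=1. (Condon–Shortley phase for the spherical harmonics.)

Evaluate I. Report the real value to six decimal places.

Rules hold: Σm=0, L=6 even, 1≤3≤3.
N = 5·3·7 = 105
Δ = 0!·4!·2!/7! = 1/105
Racah Σ t=0..0: t=0:+1/4 = 1/4
⇒ 3j(2 1 3; 0 0 0)² = 3/35, sgn -1
Racah Σ t=0..0: t=0:+1/6 = 1/6
⇒ 3j(2 1 3; -1 0 1)² = 8/105, sgn +1
4πI² = N·(3j₀)²·(3jₘ)² = 24/35
I = -1·√(0.685714/4π) = -0.23359668

-0.233597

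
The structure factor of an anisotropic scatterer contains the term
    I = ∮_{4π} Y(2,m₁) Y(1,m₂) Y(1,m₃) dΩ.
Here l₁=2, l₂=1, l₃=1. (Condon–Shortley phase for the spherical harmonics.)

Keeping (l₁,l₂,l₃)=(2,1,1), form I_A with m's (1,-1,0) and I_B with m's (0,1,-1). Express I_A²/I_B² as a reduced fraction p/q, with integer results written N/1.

3/1

Same 2,1,1: normalisation and zero-m 3j drop out of the ratio.
A: Δ: 2! 2! 0! / 5! → 1/30; sum: t=0:+1/2 = 1/2; 3j²(2 1 1; 1 -1 0) = Δ·Π!·Σ² = 1/10  (sign -1)
B: Δ: 2! 2! 0! / 5! → 1/30; sum: t=2:+1/4 = 1/4; 3j²(2 1 1; 0 1 -1) = Δ·Π!·Σ² = 1/30  (sign +1)
I_A²/I_B² = (1/10)/(1/30) = 3/1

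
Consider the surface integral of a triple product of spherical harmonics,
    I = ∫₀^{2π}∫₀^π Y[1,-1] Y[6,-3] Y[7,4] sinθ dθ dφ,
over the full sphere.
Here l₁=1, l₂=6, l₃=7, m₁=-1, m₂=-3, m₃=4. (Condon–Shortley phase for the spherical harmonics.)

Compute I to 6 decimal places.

Checks pass: Σm=0; 14 even; l₃=7∈[5,7].
(2·1+1)(2·6+1)(2·7+1) = 585
Δ: 0! 2! 12! / 15! → 1/1365
sum: t=0:+1/518400 = 1/518400
3j²(1 6 7; 0 0 0) = Δ·Π!·Σ² = 7/195  (sign -1)
sum: t=0:+1/4354560 = 1/4354560
3j²(1 6 7; -1 -3 4) = Δ·Π!·Σ² = 11/273  (sign -1)
combine: 4πI² = 585·7/195·11/273 = 11/13
take √, sign +1: I = 0.25948947

0.259489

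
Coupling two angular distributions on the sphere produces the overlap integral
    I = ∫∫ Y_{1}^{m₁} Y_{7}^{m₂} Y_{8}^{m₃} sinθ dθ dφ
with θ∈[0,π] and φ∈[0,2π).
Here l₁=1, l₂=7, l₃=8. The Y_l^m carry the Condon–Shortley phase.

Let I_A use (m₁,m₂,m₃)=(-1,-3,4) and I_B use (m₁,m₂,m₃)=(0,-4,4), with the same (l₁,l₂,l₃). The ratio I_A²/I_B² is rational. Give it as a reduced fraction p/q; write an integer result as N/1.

11/8

Same 1,7,8: normalisation and zero-m 3j drop out of the ratio.
A: Δ: 0! 2! 14! / 17! → 1/2040; sum: t=0:+1/174182400 = 1/174182400; 3j²(1 7 8; -1 -3 4) = Δ·Π!·Σ² = 11/340  (sign +1)
B: Δ: 0! 2! 14! / 17! → 1/2040; sum: t=0:+1/239500800 = 1/239500800; 3j²(1 7 8; 0 -4 4) = Δ·Π!·Σ² = 2/85  (sign +1)
I_A²/I_B² = (11/340)/(2/85) = 11/8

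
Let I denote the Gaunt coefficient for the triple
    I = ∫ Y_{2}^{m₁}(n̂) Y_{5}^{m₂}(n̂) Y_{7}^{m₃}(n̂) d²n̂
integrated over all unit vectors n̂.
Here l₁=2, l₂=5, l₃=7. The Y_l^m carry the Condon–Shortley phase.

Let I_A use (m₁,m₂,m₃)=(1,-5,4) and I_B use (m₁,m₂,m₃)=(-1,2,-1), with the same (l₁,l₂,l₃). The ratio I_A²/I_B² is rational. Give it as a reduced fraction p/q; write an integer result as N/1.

l's match ⇒ only the (l;m) 3-j factors differ between A and B.
A: triangle coeff Δ(2,5,7) = 1/15015; Σ_t [0,0]: t=0:+1/21772800 = 1/21772800; (3j)²=1/1365 [(2 5 7; 1 -5 4)], sign=-1
B: triangle coeff Δ(2,5,7) = 1/15015; Σ_t [0,0]: t=0:+1/181440 = 1/181440; (3j)²=32/3003 [(2 5 7; -1 2 -1)], sign=+1
I_A²/I_B² = (1/1365)/(32/3003) = 11/160

11/160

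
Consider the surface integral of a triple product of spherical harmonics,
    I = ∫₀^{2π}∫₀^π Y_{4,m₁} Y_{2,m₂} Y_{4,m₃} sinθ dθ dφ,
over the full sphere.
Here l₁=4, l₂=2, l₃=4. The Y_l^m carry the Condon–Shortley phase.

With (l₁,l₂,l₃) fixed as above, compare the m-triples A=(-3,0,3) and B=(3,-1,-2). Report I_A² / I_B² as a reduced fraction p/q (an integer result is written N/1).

Shared (l₁,l₂,l₃)=(4,2,4): N and (l;000)² cancel in I_A²/I_B².
A: Δ = 2!·6!·2!/11! = 1/13860; Racah Σ t=1..2: t=1:−1/720 t=2:+1/480 = 1/1440; ⇒ 3j(4 2 4; -3 0 3)² = 7/1980, sgn -1
B: Δ = 2!·6!·2!/11! = 1/13860; Racah Σ t=0..1: t=0:+1/240 t=1:−1/1440 = 1/288; ⇒ 3j(4 2 4; 3 -1 -2)² = 5/132, sgn +1
I_A²/I_B² = (7/1980)/(5/132) = 7/75

7/75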